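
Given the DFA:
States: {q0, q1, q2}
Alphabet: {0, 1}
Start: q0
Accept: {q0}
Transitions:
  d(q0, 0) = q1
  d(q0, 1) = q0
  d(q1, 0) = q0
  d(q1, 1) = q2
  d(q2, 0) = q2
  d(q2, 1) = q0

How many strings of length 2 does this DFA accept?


Enumerating all length-2 strings:
  "00" -> q0 [accept]
  "01" -> q2 [reject]
  "10" -> q1 [reject]
  "11" -> q0 [accept]

2 out of 4


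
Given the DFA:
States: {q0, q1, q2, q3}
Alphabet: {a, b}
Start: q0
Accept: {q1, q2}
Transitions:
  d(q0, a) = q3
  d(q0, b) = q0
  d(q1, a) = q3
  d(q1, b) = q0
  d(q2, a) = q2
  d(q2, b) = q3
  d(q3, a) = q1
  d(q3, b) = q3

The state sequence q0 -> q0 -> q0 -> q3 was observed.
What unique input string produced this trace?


Trace back each transition to find the symbol:
  q0 --[b]--> q0
  q0 --[b]--> q0
  q0 --[a]--> q3

"bba"


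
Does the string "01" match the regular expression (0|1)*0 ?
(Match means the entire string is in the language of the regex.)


|string| = 2; first = '0'; last = '1'

No, "01" does not match (0|1)*0


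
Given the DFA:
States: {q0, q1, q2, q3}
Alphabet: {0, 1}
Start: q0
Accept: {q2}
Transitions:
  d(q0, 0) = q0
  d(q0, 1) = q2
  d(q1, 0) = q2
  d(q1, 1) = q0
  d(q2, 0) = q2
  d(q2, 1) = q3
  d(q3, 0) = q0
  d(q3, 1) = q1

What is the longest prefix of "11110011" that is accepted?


Run the DFA, marking each prefix where the state is accepting:
  "" -> q0 [reject]
  "1" -> q2 [accept]
  "11" -> q3 [reject]
  "111" -> q1 [reject]
  "1111" -> q0 [reject]
  "11110" -> q0 [reject]
  "111100" -> q0 [reject]
  "1111001" -> q2 [accept]
  "11110011" -> q3 [reject]

"1111001"


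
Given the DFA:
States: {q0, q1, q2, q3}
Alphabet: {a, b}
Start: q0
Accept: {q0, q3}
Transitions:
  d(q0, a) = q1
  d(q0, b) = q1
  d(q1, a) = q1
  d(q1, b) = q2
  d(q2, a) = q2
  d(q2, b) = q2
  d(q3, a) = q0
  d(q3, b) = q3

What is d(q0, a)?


Looking up transition d(q0, a)

q1


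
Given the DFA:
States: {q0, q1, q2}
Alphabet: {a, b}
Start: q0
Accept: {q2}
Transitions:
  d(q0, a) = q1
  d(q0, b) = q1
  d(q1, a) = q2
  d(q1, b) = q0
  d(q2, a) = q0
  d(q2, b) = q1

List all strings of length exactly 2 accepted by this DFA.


All strings of length 2: 4 total
Accepted: 2

"aa", "ba"


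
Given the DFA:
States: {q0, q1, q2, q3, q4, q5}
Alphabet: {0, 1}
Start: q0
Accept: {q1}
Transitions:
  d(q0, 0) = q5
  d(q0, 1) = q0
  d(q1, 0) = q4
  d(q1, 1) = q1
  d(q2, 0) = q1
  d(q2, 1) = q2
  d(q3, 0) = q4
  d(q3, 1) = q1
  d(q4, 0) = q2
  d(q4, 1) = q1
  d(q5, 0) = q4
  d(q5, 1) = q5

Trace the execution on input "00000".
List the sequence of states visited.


Input: 00000
d(q0, 0) = q5
d(q5, 0) = q4
d(q4, 0) = q2
d(q2, 0) = q1
d(q1, 0) = q4


q0 -> q5 -> q4 -> q2 -> q1 -> q4


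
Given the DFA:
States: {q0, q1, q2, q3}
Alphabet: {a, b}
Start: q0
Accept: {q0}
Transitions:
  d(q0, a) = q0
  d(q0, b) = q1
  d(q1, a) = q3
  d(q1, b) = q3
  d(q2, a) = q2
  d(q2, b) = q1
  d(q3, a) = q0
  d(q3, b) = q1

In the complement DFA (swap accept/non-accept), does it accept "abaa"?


Trace: q0 -> q0 -> q1 -> q3 -> q0
Final: q0
Original accept: {q0}
Complement: q0 is in original accept

No, complement rejects (original accepts)


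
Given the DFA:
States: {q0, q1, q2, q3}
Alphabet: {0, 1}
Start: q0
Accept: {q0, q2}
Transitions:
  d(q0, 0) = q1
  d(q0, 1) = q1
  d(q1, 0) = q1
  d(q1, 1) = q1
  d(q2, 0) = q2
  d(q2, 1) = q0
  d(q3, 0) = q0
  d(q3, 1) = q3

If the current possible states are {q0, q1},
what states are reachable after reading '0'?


Apply transition on '0' from each current state:
  d(q0, 0) = q1
  d(q1, 0) = q1

{q1}


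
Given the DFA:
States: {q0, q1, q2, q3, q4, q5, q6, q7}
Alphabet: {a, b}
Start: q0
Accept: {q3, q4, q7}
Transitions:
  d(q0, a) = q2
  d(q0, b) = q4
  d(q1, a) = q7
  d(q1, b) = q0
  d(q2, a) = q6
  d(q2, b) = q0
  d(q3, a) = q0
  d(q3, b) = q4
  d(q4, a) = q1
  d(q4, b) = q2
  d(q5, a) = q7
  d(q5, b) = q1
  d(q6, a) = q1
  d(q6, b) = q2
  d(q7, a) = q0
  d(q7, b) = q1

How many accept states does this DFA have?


Accept states listed: {q3, q4, q7}
Counting: q3(1) q4(2) q7(3)

3


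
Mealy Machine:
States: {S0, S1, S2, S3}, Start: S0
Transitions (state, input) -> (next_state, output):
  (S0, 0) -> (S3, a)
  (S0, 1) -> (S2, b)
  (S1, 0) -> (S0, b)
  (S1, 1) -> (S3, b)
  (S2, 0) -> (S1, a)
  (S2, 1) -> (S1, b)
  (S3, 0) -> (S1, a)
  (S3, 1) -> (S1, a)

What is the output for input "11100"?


Step-by-step:
  (S0, 1) -> (S2, b)
  (S2, 1) -> (S1, b)
  (S1, 1) -> (S3, b)
  (S3, 0) -> (S1, a)
  (S1, 0) -> (S0, b)

"bbbab"


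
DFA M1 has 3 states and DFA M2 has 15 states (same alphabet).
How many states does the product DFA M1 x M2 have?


Product construction pairs every M1 state with every M2 state.
3 * 15 = 45

45


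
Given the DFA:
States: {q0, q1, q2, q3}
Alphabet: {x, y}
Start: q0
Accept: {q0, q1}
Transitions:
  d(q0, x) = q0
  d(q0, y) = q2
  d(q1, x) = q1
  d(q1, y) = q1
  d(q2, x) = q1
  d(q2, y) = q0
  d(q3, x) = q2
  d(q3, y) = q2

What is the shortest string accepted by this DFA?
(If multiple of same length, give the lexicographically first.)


BFS by string length (lex-first path to each state shown):
  len 0: q0<-""
Found accept state at length 0.

"" (empty string)


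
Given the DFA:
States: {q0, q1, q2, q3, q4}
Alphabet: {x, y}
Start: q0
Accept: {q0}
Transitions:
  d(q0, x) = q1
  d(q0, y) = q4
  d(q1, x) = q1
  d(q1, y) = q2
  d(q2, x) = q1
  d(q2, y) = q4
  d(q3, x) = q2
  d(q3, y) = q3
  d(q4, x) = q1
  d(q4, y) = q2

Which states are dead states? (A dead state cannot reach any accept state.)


Forward reachability from each state:
  q0 -> reaches accept state q0 (live)
  q1 -> reaches {q1, q2, q4}, no accept state (dead)
  q2 -> reaches {q1, q2, q4}, no accept state (dead)
  q3 -> reaches {q1, q2, q3, q4}, no accept state (dead)
  q4 -> reaches {q1, q2, q4}, no accept state (dead)

{q1, q2, q3, q4}


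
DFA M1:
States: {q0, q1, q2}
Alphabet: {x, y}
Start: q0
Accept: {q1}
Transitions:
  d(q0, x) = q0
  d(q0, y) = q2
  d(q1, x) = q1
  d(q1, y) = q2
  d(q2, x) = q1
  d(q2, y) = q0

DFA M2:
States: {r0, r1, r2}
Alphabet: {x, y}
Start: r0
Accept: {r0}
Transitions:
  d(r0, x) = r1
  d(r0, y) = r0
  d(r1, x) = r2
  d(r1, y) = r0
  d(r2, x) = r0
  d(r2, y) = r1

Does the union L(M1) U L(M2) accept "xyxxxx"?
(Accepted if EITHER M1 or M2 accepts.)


M1: final=q1 accepted=True
M2: final=r1 accepted=False

Yes, union accepts


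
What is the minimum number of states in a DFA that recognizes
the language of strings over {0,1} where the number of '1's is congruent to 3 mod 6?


States track (count of '1') mod 6.
Need 6 states: one per remainder 0..5; accept = remainder 3.

6


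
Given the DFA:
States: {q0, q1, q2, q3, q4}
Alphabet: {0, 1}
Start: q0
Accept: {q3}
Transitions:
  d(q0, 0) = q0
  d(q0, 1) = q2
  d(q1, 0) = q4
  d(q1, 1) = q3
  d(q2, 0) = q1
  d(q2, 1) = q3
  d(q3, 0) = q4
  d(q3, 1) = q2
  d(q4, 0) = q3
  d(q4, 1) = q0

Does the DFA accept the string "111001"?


Trace: q0 -> q2 -> q3 -> q2 -> q1 -> q4 -> q0
Final state: q0
Accept states: {q3}

No, rejected (final state q0 is not an accept state)


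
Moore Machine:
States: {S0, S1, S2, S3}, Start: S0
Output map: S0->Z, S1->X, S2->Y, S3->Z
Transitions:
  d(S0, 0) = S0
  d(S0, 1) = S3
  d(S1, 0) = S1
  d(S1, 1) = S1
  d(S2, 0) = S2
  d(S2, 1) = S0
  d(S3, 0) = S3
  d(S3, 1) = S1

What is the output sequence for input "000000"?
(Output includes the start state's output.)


Start: S0 (output Z)
  --0--> S0 (output Z)
  --0--> S0 (output Z)
  --0--> S0 (output Z)
  --0--> S0 (output Z)
  --0--> S0 (output Z)
  --0--> S0 (output Z)

"ZZZZZZZ"


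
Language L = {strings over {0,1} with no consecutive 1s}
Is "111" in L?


'11' occurs at index 0

No, "111" is not in L


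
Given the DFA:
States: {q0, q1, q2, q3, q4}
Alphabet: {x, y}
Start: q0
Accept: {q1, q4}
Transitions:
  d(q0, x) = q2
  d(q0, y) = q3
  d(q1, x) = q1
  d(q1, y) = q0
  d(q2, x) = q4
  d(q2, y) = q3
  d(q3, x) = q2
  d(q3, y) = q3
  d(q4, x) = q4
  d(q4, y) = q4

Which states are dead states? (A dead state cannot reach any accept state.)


Forward reachability from each state:
  q0 -> reaches accept state q4 (live)
  q1 -> reaches accept state q1 (live)
  q2 -> reaches accept state q4 (live)
  q3 -> reaches accept state q4 (live)
  q4 -> reaches accept state q4 (live)

None (all states can reach an accept state)


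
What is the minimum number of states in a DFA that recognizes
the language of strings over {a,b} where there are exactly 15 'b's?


States: count = 0, 1, ..., 15 (that's 16 states), plus a dead state for count > 15.
Total: 16 + 1 = 17. Accept = count-15 state.

17


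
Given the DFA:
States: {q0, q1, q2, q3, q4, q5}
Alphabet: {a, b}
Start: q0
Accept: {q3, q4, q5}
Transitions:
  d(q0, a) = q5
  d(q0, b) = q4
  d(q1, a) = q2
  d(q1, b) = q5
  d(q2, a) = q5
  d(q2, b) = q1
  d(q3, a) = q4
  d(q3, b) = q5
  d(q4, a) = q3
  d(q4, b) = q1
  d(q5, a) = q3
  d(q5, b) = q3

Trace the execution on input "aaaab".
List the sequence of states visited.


Input: aaaab
d(q0, a) = q5
d(q5, a) = q3
d(q3, a) = q4
d(q4, a) = q3
d(q3, b) = q5


q0 -> q5 -> q3 -> q4 -> q3 -> q5


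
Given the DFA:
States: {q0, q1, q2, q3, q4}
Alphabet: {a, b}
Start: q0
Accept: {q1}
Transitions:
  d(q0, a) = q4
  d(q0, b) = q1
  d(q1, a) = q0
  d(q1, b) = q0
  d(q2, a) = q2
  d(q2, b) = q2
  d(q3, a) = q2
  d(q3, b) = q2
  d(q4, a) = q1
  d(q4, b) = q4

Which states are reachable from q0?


BFS from q0:
  layer 0: {q0}
  layer 1: {q1, q4}

{q0, q1, q4}


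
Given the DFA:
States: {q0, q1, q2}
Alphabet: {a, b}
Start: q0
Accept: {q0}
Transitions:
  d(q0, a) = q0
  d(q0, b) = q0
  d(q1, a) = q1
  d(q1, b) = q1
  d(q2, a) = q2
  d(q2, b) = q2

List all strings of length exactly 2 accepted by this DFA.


All strings of length 2: 4 total
Accepted: 4

"aa", "ab", "ba", "bb"


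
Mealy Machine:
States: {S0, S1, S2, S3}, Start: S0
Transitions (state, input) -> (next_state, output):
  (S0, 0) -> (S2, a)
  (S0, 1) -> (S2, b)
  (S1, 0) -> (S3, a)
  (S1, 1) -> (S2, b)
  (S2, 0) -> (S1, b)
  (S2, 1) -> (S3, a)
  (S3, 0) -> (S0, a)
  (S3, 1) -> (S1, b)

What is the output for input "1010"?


Step-by-step:
  (S0, 1) -> (S2, b)
  (S2, 0) -> (S1, b)
  (S1, 1) -> (S2, b)
  (S2, 0) -> (S1, b)

"bbbb"


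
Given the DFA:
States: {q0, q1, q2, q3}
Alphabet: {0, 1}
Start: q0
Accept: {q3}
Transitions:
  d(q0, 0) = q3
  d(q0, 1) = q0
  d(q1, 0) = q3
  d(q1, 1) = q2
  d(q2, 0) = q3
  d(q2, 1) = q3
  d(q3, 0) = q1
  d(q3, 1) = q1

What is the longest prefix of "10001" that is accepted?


Run the DFA, marking each prefix where the state is accepting:
  "" -> q0 [reject]
  "1" -> q0 [reject]
  "10" -> q3 [accept]
  "100" -> q1 [reject]
  "1000" -> q3 [accept]
  "10001" -> q1 [reject]

"1000"


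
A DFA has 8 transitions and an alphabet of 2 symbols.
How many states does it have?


Each state has exactly one transition per symbol.
states = transitions / |alphabet| = 8 / 2 = 4

4


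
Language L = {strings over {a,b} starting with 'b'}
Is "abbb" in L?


first symbol = 'a'

No, "abbb" is not in L


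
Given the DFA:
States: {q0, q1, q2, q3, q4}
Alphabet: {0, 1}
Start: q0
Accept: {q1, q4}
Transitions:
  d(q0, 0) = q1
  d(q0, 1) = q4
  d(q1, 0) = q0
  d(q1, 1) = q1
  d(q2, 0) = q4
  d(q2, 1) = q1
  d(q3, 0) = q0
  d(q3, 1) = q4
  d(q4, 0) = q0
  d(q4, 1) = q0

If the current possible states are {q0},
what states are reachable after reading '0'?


Apply transition on '0' from each current state:
  d(q0, 0) = q1

{q1}


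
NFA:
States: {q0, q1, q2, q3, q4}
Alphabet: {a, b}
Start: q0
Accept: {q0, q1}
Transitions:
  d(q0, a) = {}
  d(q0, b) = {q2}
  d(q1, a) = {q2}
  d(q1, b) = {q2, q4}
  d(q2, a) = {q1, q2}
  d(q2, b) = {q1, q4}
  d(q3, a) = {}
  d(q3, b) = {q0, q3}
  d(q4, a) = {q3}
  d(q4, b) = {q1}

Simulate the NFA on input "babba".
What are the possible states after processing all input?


Start: {q0}
  --b--> {q2}
  --a--> {q1, q2}
  --b--> {q1, q2, q4}
  --b--> {q1, q2, q4}
  --a--> {q1, q2, q3}

{q1, q2, q3}


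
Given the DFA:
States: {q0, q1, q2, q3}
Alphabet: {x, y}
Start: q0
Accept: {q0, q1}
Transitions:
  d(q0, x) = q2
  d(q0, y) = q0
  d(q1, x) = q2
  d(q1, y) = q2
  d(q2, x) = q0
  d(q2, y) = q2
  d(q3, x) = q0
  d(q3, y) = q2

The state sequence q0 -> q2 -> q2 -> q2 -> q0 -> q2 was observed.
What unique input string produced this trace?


Trace back each transition to find the symbol:
  q0 --[x]--> q2
  q2 --[y]--> q2
  q2 --[y]--> q2
  q2 --[x]--> q0
  q0 --[x]--> q2

"xyyxx"


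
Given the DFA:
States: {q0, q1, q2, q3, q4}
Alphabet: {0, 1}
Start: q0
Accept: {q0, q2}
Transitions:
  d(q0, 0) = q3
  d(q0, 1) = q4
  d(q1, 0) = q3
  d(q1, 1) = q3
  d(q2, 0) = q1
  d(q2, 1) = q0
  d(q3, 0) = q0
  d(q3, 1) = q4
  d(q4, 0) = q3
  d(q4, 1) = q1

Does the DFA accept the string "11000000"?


Trace: q0 -> q4 -> q1 -> q3 -> q0 -> q3 -> q0 -> q3 -> q0
Final state: q0
Accept states: {q0, q2}

Yes, accepted (final state q0 is an accept state)


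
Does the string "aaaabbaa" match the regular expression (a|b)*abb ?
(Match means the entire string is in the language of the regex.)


|string| = 8; first = 'a'; last = 'a'

No, "aaaabbaa" does not match (a|b)*abb


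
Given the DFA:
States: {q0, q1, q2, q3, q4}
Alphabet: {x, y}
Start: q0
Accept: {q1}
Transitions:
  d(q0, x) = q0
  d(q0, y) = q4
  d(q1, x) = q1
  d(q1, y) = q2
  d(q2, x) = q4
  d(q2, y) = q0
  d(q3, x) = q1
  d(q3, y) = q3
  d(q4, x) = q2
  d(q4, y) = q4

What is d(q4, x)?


Looking up transition d(q4, x)

q2


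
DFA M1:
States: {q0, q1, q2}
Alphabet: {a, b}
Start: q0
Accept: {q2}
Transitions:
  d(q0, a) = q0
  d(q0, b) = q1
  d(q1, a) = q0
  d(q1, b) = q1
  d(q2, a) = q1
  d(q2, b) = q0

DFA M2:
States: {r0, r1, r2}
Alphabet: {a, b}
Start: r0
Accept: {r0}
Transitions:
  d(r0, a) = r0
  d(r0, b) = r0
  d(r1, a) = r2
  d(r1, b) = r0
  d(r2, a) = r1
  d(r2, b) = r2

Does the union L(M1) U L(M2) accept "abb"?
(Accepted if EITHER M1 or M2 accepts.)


M1: final=q1 accepted=False
M2: final=r0 accepted=True

Yes, union accepts


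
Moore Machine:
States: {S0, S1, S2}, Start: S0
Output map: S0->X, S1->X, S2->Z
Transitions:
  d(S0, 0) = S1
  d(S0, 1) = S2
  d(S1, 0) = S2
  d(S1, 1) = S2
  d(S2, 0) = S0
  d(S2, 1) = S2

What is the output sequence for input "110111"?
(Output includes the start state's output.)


Start: S0 (output X)
  --1--> S2 (output Z)
  --1--> S2 (output Z)
  --0--> S0 (output X)
  --1--> S2 (output Z)
  --1--> S2 (output Z)
  --1--> S2 (output Z)

"XZZXZZZ"


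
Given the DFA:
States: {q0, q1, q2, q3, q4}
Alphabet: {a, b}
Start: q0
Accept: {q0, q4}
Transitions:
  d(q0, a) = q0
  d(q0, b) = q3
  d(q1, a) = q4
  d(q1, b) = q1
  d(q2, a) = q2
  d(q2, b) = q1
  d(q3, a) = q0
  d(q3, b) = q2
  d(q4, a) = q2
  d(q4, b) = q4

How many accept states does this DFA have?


Accept states listed: {q0, q4}
Counting: q0(1) q4(2)

2


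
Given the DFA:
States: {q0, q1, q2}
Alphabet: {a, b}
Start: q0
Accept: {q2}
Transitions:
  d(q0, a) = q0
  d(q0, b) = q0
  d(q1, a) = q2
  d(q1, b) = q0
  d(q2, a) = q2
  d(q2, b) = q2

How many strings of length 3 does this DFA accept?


Enumerating all length-3 strings:
  "aaa" -> q0 [reject]
  "aab" -> q0 [reject]
  "aba" -> q0 [reject]
  "abb" -> q0 [reject]
  "baa" -> q0 [reject]
  "bab" -> q0 [reject]
  "bba" -> q0 [reject]
  "bbb" -> q0 [reject]

0 out of 8


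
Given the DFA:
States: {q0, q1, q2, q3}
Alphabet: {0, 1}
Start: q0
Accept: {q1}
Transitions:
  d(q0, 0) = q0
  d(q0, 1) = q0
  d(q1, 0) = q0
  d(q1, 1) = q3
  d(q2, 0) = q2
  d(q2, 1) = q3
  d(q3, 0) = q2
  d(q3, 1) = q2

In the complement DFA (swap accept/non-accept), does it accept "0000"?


Trace: q0 -> q0 -> q0 -> q0 -> q0
Final: q0
Original accept: {q1}
Complement: q0 is not in original accept

Yes, complement accepts (original rejects)


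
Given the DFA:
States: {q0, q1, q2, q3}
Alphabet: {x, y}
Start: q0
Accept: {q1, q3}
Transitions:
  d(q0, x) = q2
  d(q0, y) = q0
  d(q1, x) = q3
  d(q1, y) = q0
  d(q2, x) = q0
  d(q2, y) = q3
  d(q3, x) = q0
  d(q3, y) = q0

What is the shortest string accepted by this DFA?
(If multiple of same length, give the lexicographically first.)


BFS by string length (lex-first path to each state shown):
  len 0: q0<-""
  len 1: q0<-"y", q2<-"x"
  len 2: q0<-"xx", q2<-"yx", q3<-"xy"
Found accept state at length 2.

"xy"


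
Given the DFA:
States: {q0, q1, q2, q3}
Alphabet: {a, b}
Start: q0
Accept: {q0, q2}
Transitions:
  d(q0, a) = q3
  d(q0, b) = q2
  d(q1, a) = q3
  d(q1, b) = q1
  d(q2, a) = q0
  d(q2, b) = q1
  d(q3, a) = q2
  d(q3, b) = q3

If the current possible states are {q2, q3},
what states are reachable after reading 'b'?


Apply transition on 'b' from each current state:
  d(q2, b) = q1
  d(q3, b) = q3

{q1, q3}


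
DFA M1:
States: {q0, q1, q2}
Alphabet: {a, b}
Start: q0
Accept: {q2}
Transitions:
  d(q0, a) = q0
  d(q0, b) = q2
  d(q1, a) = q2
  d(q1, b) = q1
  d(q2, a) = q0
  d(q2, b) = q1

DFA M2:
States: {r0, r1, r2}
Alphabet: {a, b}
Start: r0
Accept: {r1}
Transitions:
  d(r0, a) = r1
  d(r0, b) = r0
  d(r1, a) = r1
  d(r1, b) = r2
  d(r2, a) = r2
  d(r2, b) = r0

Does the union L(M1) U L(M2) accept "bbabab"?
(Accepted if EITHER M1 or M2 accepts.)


M1: final=q1 accepted=False
M2: final=r0 accepted=False

No, union rejects (neither accepts)


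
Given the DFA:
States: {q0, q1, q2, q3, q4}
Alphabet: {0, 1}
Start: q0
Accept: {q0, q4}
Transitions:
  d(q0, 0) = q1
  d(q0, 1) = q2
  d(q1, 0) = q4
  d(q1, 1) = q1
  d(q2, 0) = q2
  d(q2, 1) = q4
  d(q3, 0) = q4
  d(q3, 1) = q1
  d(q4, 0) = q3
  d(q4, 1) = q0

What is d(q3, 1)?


Looking up transition d(q3, 1)

q1


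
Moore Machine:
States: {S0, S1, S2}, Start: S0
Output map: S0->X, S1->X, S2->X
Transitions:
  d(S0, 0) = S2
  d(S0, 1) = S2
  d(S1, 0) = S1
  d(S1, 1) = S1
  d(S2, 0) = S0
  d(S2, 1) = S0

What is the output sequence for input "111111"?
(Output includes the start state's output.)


Start: S0 (output X)
  --1--> S2 (output X)
  --1--> S0 (output X)
  --1--> S2 (output X)
  --1--> S0 (output X)
  --1--> S2 (output X)
  --1--> S0 (output X)

"XXXXXXX"


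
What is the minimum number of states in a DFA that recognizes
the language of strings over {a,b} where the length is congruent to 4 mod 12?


States track (length) mod 12.
Need 12 states: one per remainder 0..11; accept = remainder 4.

12


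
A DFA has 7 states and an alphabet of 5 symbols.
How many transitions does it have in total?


Each state has exactly one transition per symbol.
7 * 5 = 35

35


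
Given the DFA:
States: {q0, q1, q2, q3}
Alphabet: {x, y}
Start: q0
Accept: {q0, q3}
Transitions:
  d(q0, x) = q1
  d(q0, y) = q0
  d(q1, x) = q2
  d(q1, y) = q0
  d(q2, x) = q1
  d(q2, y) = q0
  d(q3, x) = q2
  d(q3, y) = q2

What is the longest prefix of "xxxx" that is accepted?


Run the DFA, marking each prefix where the state is accepting:
  "" -> q0 [accept]
  "x" -> q1 [reject]
  "xx" -> q2 [reject]
  "xxx" -> q1 [reject]
  "xxxx" -> q2 [reject]

""


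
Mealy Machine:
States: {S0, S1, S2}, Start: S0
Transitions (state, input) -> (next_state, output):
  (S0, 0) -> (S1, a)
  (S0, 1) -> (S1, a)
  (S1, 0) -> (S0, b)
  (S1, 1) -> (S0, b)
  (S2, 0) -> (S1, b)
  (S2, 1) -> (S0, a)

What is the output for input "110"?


Step-by-step:
  (S0, 1) -> (S1, a)
  (S1, 1) -> (S0, b)
  (S0, 0) -> (S1, a)

"aba"


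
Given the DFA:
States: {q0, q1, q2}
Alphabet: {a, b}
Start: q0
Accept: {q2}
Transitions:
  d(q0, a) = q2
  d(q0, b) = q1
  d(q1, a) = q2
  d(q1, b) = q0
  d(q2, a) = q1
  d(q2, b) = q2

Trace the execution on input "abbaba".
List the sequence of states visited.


Input: abbaba
d(q0, a) = q2
d(q2, b) = q2
d(q2, b) = q2
d(q2, a) = q1
d(q1, b) = q0
d(q0, a) = q2


q0 -> q2 -> q2 -> q2 -> q1 -> q0 -> q2


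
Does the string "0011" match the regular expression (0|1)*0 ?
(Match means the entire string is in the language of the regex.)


|string| = 4; first = '0'; last = '1'

No, "0011" does not match (0|1)*0


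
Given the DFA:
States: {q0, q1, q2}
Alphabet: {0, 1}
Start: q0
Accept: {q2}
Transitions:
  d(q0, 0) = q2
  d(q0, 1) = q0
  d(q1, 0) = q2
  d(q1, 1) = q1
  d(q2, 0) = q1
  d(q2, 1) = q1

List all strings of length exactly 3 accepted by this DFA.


All strings of length 3: 8 total
Accepted: 3

"000", "010", "110"


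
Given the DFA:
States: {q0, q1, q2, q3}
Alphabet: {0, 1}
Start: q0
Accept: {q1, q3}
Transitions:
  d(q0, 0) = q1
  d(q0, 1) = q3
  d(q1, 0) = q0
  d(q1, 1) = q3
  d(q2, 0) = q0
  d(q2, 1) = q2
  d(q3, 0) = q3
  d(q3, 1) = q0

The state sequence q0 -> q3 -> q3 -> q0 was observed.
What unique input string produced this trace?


Trace back each transition to find the symbol:
  q0 --[1]--> q3
  q3 --[0]--> q3
  q3 --[1]--> q0

"101"


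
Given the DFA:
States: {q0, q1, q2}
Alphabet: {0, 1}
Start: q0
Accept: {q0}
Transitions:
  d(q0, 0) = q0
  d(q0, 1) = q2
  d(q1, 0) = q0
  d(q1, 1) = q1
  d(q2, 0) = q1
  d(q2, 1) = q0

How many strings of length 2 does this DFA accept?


Enumerating all length-2 strings:
  "00" -> q0 [accept]
  "01" -> q2 [reject]
  "10" -> q1 [reject]
  "11" -> q0 [accept]

2 out of 4


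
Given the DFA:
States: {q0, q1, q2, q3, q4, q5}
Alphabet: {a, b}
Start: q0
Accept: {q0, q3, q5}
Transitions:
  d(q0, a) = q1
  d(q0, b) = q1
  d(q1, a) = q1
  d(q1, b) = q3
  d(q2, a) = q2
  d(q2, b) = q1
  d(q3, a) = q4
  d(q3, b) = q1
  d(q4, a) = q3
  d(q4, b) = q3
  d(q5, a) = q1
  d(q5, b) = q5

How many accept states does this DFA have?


Accept states listed: {q0, q3, q5}
Counting: q0(1) q3(2) q5(3)

3


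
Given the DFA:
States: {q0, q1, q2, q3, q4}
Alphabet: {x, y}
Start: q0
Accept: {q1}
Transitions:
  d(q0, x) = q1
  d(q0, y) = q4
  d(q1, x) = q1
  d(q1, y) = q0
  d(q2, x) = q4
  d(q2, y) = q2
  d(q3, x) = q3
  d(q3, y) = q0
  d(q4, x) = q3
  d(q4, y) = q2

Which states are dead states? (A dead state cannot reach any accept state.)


Forward reachability from each state:
  q0 -> reaches accept state q1 (live)
  q1 -> reaches accept state q1 (live)
  q2 -> reaches accept state q1 (live)
  q3 -> reaches accept state q1 (live)
  q4 -> reaches accept state q1 (live)

None (all states can reach an accept state)


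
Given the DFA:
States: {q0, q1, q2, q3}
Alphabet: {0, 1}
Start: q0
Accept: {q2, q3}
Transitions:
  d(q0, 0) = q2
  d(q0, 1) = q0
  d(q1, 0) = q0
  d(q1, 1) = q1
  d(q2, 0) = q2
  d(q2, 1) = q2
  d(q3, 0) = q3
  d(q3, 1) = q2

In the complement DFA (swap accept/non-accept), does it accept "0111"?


Trace: q0 -> q2 -> q2 -> q2 -> q2
Final: q2
Original accept: {q2, q3}
Complement: q2 is in original accept

No, complement rejects (original accepts)


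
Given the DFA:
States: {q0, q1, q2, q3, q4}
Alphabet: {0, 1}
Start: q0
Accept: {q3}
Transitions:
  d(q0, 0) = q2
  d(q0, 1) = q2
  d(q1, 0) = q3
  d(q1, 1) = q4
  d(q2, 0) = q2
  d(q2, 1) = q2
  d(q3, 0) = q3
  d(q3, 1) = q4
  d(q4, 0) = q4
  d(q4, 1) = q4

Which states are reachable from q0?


BFS from q0:
  layer 0: {q0}
  layer 1: {q2}

{q0, q2}


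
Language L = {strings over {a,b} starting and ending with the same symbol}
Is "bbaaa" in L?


first = 'b', last = 'a'

No, "bbaaa" is not in L


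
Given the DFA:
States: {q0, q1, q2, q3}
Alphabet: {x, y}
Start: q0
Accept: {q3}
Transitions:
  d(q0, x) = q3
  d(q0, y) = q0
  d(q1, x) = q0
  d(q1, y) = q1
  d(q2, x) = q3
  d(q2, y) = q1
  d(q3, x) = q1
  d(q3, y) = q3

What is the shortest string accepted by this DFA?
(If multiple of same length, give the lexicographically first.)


BFS by string length (lex-first path to each state shown):
  len 0: q0<-""
  len 1: q0<-"y", q3<-"x"
Found accept state at length 1.

"x"


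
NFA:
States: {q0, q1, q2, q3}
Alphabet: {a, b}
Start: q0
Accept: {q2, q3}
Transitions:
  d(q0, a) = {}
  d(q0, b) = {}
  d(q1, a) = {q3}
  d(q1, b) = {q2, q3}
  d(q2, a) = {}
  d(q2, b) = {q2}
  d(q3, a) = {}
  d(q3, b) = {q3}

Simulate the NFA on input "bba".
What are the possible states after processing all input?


Start: {q0}
  --b--> {}
  --b--> {}
  --a--> {}

{} (empty set, no valid transitions)


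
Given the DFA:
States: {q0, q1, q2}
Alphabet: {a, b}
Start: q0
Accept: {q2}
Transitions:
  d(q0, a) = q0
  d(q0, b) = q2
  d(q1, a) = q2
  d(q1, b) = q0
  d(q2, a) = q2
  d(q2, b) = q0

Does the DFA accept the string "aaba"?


Trace: q0 -> q0 -> q0 -> q2 -> q2
Final state: q2
Accept states: {q2}

Yes, accepted (final state q2 is an accept state)


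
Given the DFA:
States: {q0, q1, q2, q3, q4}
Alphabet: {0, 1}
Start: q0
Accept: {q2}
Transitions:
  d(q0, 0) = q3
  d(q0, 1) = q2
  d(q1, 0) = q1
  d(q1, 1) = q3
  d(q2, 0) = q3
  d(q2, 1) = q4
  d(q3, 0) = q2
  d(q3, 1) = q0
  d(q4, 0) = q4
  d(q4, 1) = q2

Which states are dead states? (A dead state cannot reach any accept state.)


Forward reachability from each state:
  q0 -> reaches accept state q2 (live)
  q1 -> reaches accept state q2 (live)
  q2 -> reaches accept state q2 (live)
  q3 -> reaches accept state q2 (live)
  q4 -> reaches accept state q2 (live)

None (all states can reach an accept state)


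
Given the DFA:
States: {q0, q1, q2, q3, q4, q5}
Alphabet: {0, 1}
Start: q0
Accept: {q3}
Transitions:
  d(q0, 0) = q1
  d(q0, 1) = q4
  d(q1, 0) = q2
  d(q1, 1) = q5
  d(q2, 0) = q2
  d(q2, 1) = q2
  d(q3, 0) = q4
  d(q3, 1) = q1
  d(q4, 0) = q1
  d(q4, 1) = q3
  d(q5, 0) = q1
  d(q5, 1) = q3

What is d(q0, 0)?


Looking up transition d(q0, 0)

q1


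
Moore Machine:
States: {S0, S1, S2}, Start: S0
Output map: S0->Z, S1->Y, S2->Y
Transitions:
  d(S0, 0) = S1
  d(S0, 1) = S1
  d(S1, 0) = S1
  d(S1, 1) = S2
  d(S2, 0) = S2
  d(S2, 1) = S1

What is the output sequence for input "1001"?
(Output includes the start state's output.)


Start: S0 (output Z)
  --1--> S1 (output Y)
  --0--> S1 (output Y)
  --0--> S1 (output Y)
  --1--> S2 (output Y)

"ZYYYY"


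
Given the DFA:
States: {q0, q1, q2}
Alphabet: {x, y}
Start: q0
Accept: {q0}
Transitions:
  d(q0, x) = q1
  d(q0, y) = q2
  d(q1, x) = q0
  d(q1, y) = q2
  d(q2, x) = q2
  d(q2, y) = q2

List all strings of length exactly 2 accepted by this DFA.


All strings of length 2: 4 total
Accepted: 1

"xx"


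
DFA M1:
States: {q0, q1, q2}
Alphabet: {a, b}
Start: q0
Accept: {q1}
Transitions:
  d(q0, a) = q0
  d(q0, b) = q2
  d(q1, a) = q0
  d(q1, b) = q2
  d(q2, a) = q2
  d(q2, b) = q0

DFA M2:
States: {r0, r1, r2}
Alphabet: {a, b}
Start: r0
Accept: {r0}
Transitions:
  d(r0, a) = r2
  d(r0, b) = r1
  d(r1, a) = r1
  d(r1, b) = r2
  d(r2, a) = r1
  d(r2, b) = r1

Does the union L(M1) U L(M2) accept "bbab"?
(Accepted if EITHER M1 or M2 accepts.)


M1: final=q2 accepted=False
M2: final=r2 accepted=False

No, union rejects (neither accepts)


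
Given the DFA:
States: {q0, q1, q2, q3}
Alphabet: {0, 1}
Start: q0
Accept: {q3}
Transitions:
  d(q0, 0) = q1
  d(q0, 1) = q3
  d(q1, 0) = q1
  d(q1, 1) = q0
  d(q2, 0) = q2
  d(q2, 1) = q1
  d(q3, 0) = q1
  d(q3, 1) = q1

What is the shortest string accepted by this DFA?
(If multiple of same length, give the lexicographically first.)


BFS by string length (lex-first path to each state shown):
  len 0: q0<-""
  len 1: q1<-"0", q3<-"1"
Found accept state at length 1.

"1"


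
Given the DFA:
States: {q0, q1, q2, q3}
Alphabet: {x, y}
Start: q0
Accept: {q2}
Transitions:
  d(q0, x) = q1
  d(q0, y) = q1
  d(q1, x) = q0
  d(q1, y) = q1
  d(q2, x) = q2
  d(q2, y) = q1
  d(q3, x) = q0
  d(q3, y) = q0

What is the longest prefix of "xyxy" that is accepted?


Run the DFA, marking each prefix where the state is accepting:
  "" -> q0 [reject]
  "x" -> q1 [reject]
  "xy" -> q1 [reject]
  "xyx" -> q0 [reject]
  "xyxy" -> q1 [reject]

No prefix is accepted


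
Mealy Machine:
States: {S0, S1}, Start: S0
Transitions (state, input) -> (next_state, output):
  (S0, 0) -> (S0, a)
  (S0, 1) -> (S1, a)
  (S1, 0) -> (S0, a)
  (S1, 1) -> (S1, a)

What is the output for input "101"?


Step-by-step:
  (S0, 1) -> (S1, a)
  (S1, 0) -> (S0, a)
  (S0, 1) -> (S1, a)

"aaa"


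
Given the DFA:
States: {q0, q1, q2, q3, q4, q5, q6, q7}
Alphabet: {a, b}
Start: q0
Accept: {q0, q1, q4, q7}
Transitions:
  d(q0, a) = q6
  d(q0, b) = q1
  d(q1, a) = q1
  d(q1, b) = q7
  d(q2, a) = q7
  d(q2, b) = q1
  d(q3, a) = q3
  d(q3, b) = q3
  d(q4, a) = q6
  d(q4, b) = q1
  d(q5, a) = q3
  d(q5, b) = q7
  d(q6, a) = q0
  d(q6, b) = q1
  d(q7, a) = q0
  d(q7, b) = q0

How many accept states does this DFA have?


Accept states listed: {q0, q1, q4, q7}
Counting: q0(1) q1(2) q4(3) q7(4)

4


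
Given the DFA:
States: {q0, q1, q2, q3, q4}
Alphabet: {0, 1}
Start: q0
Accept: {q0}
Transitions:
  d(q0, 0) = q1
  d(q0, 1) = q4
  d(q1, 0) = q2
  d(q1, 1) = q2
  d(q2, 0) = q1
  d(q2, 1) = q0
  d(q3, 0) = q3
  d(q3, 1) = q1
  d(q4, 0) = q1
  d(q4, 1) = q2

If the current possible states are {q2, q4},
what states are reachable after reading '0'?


Apply transition on '0' from each current state:
  d(q2, 0) = q1
  d(q4, 0) = q1

{q1}


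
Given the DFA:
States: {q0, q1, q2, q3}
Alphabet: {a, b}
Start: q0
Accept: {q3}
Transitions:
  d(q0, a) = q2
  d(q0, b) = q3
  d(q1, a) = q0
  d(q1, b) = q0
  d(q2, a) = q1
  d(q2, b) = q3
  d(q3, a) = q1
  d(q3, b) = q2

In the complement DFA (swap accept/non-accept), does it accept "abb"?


Trace: q0 -> q2 -> q3 -> q2
Final: q2
Original accept: {q3}
Complement: q2 is not in original accept

Yes, complement accepts (original rejects)


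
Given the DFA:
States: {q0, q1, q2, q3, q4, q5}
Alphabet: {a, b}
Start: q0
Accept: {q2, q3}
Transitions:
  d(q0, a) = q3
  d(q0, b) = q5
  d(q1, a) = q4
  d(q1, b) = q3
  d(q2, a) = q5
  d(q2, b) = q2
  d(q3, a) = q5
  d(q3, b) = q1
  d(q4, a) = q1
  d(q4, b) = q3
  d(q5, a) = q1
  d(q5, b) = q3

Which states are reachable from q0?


BFS from q0:
  layer 0: {q0}
  layer 1: {q3, q5}
  layer 2: {q1}
  layer 3: {q4}

{q0, q1, q3, q4, q5}


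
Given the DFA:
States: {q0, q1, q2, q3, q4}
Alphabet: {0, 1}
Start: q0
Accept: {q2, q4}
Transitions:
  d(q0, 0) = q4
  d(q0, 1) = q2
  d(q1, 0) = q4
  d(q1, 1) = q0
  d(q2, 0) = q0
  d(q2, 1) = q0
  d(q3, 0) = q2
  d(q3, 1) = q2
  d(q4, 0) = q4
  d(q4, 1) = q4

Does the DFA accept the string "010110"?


Trace: q0 -> q4 -> q4 -> q4 -> q4 -> q4 -> q4
Final state: q4
Accept states: {q2, q4}

Yes, accepted (final state q4 is an accept state)


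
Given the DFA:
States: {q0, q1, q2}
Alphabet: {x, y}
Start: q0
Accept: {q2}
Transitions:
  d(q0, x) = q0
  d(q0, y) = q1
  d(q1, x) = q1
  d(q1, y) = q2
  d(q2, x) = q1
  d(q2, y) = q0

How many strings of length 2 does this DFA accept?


Enumerating all length-2 strings:
  "xx" -> q0 [reject]
  "xy" -> q1 [reject]
  "yx" -> q1 [reject]
  "yy" -> q2 [accept]

1 out of 4


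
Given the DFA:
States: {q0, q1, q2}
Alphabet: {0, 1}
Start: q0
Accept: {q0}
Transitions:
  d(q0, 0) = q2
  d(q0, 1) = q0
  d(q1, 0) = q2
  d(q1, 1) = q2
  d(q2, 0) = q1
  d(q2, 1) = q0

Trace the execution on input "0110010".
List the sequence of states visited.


Input: 0110010
d(q0, 0) = q2
d(q2, 1) = q0
d(q0, 1) = q0
d(q0, 0) = q2
d(q2, 0) = q1
d(q1, 1) = q2
d(q2, 0) = q1


q0 -> q2 -> q0 -> q0 -> q2 -> q1 -> q2 -> q1


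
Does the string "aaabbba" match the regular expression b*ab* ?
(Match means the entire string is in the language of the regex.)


|string| = 7; first = 'a'; last = 'a'

No, "aaabbba" does not match b*ab*


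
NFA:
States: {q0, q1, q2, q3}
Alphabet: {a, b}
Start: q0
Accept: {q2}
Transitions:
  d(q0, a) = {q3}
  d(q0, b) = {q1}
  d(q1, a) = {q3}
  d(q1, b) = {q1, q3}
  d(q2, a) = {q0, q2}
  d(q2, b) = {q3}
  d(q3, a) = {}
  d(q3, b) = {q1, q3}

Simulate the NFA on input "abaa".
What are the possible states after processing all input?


Start: {q0}
  --a--> {q3}
  --b--> {q1, q3}
  --a--> {q3}
  --a--> {}

{} (empty set, no valid transitions)


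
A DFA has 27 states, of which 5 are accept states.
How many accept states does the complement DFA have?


Complement swaps accept and non-accept states.
27 - 5 = 22

22


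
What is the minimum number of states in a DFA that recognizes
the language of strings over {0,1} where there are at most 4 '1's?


States: count = 0, 1, ..., 4 (all accepting; 5 states), plus a dead state for count > 4.
Total: 5 + 1 = 6.

6


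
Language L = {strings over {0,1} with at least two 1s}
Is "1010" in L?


count('1') = 2

Yes, "1010" is in L


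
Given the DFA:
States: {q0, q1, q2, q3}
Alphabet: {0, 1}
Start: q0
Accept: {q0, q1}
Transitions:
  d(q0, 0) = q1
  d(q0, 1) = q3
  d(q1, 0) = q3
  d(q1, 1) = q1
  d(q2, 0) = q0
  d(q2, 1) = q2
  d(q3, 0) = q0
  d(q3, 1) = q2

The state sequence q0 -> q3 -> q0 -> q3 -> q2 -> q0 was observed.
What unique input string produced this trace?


Trace back each transition to find the symbol:
  q0 --[1]--> q3
  q3 --[0]--> q0
  q0 --[1]--> q3
  q3 --[1]--> q2
  q2 --[0]--> q0

"10110"


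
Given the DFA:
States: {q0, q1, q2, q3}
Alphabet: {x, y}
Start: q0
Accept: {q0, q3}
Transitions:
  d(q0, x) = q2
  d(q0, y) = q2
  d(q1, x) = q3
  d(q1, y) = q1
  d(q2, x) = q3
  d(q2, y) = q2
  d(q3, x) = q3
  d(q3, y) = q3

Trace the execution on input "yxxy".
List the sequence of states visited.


Input: yxxy
d(q0, y) = q2
d(q2, x) = q3
d(q3, x) = q3
d(q3, y) = q3


q0 -> q2 -> q3 -> q3 -> q3


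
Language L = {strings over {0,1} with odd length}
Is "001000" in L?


length = 6; 6 mod 2 = 0

No, "001000" is not in L


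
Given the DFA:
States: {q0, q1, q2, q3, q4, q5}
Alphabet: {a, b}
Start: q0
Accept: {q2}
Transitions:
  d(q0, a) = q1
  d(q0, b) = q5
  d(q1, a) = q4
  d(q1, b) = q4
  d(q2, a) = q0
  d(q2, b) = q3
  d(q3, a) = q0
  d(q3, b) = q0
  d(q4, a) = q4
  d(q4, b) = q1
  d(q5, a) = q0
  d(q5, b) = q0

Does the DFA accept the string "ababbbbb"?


Trace: q0 -> q1 -> q4 -> q4 -> q1 -> q4 -> q1 -> q4 -> q1
Final state: q1
Accept states: {q2}

No, rejected (final state q1 is not an accept state)


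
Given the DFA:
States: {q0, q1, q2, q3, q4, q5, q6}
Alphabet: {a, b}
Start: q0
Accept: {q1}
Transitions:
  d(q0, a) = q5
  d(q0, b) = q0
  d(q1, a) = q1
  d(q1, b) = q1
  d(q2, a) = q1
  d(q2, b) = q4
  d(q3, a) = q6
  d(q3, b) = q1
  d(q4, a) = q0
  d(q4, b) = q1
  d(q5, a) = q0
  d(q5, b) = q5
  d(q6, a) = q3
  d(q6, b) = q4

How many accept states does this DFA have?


Accept states listed: {q1}
Counting: q1(1)

1


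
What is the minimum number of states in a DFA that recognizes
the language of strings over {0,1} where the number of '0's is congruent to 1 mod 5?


States track (count of '0') mod 5.
Need 5 states: one per remainder 0..4; accept = remainder 1.

5


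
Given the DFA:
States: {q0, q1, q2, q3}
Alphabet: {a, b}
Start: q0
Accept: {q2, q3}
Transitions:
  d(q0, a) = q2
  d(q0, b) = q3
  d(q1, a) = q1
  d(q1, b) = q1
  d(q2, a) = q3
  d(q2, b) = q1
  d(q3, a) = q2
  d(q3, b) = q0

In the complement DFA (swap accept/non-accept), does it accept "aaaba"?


Trace: q0 -> q2 -> q3 -> q2 -> q1 -> q1
Final: q1
Original accept: {q2, q3}
Complement: q1 is not in original accept

Yes, complement accepts (original rejects)


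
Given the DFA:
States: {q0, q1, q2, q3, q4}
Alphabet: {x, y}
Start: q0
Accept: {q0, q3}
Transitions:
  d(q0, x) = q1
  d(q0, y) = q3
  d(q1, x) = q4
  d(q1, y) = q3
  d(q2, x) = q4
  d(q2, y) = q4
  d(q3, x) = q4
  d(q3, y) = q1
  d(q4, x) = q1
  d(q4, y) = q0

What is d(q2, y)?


Looking up transition d(q2, y)

q4


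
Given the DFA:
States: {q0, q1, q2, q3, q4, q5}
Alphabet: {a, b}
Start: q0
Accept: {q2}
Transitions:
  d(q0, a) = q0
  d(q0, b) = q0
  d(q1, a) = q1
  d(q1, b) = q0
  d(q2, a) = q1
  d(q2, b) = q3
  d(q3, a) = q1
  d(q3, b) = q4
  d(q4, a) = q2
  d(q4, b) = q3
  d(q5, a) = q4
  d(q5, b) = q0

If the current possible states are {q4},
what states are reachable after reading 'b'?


Apply transition on 'b' from each current state:
  d(q4, b) = q3

{q3}


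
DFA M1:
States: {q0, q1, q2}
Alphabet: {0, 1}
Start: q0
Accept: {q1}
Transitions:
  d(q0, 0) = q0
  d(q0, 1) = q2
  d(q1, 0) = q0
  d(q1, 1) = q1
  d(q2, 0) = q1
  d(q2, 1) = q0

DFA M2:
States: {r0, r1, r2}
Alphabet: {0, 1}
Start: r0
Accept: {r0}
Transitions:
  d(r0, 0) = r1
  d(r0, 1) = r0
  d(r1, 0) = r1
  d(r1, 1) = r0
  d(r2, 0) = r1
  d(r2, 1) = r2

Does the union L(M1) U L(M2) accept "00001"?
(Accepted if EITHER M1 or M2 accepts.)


M1: final=q2 accepted=False
M2: final=r0 accepted=True

Yes, union accepts


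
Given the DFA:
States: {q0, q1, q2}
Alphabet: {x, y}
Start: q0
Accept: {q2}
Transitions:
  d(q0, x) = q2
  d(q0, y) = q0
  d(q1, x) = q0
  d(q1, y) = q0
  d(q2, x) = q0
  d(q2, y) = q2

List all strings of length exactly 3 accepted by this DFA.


All strings of length 3: 8 total
Accepted: 4

"xxx", "xyy", "yxy", "yyx"


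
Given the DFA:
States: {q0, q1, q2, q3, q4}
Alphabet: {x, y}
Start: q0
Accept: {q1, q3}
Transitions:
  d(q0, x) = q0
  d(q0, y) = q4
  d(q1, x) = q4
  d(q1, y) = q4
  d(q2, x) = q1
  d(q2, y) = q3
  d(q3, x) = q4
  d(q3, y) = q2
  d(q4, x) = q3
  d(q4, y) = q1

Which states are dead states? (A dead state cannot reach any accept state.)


Forward reachability from each state:
  q0 -> reaches accept state q1 (live)
  q1 -> reaches accept state q1 (live)
  q2 -> reaches accept state q1 (live)
  q3 -> reaches accept state q1 (live)
  q4 -> reaches accept state q1 (live)

None (all states can reach an accept state)


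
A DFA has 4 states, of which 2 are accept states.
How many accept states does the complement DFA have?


Complement swaps accept and non-accept states.
4 - 2 = 2

2


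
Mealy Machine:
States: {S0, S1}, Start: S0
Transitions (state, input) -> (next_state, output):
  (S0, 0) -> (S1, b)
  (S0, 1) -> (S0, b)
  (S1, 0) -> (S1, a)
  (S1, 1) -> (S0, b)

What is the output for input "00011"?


Step-by-step:
  (S0, 0) -> (S1, b)
  (S1, 0) -> (S1, a)
  (S1, 0) -> (S1, a)
  (S1, 1) -> (S0, b)
  (S0, 1) -> (S0, b)

"baabb"


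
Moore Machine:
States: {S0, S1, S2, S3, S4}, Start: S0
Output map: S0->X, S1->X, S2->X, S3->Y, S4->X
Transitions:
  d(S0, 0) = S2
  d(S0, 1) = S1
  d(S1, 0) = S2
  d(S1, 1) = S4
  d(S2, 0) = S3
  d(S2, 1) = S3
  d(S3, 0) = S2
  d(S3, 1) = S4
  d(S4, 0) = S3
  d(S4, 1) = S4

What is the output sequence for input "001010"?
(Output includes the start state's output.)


Start: S0 (output X)
  --0--> S2 (output X)
  --0--> S3 (output Y)
  --1--> S4 (output X)
  --0--> S3 (output Y)
  --1--> S4 (output X)
  --0--> S3 (output Y)

"XXYXYXY"


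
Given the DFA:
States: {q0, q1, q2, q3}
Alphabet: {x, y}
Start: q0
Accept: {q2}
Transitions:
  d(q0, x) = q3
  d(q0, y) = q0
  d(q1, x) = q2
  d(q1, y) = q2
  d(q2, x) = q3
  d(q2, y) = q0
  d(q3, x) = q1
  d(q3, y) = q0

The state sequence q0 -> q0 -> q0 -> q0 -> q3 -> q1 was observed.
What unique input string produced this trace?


Trace back each transition to find the symbol:
  q0 --[y]--> q0
  q0 --[y]--> q0
  q0 --[y]--> q0
  q0 --[x]--> q3
  q3 --[x]--> q1

"yyyxx"


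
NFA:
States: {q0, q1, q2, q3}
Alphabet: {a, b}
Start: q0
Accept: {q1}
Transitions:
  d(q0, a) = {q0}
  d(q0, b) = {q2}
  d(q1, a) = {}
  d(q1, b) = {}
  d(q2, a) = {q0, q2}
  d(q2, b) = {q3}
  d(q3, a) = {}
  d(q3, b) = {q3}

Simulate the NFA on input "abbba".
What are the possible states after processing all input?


Start: {q0}
  --a--> {q0}
  --b--> {q2}
  --b--> {q3}
  --b--> {q3}
  --a--> {}

{} (empty set, no valid transitions)


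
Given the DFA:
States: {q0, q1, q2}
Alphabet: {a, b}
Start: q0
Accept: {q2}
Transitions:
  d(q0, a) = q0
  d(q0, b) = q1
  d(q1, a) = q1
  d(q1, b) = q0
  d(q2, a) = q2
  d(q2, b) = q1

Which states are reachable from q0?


BFS from q0:
  layer 0: {q0}
  layer 1: {q1}

{q0, q1}


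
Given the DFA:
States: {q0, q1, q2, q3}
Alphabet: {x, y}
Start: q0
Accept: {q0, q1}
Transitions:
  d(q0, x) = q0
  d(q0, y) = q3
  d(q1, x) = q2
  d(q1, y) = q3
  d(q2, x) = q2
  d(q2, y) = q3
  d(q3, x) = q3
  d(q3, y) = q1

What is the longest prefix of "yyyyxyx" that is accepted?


Run the DFA, marking each prefix where the state is accepting:
  "" -> q0 [accept]
  "y" -> q3 [reject]
  "yy" -> q1 [accept]
  "yyy" -> q3 [reject]
  "yyyy" -> q1 [accept]
  "yyyyx" -> q2 [reject]
  "yyyyxy" -> q3 [reject]
  "yyyyxyx" -> q3 [reject]

"yyyy"


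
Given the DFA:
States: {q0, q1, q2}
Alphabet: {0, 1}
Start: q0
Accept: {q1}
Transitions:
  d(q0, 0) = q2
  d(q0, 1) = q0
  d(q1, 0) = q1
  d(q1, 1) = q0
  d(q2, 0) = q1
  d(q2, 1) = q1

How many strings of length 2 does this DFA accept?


Enumerating all length-2 strings:
  "00" -> q1 [accept]
  "01" -> q1 [accept]
  "10" -> q2 [reject]
  "11" -> q0 [reject]

2 out of 4
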